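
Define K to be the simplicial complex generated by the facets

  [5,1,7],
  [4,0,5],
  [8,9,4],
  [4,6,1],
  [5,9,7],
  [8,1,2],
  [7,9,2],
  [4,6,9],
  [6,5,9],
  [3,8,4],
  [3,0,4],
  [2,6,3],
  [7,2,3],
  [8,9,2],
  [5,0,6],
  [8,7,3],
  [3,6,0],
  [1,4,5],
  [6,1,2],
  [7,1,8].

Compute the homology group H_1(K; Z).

H_1 ≅ Z ⊕ Z/2.

Take the total order 0 < 1 < 2 < 3 < 4 < 5 < 6 < 7 < 8 < 9 on the vertex set. Then K (dimension 2) consists of the simplices:

  0-simplices (10): [0], [1], [2], [3], [4], [5], [6], [7], [8], [9]
  1-simplices (30): (30 of them)
  2-simplices (20): (20 of them)

giving chain groups C_0 ≅ Z^10, C_1 ≅ Z^30, C_2 ≅ Z^20.

∂_1: C_1 → C_0 is given by ∂[p,q] = [q] − [p]. For instance
  ∂[0,6] = [6] − [0].
This gives a 10×30 integer matrix of rank 9; reducing to Smith normal form yields diagonal entries (1,1,1,1,1,1,1,1,1).

∂_2: C_2 → C_1 sends each 2-simplex [p,q,r] to [q,r] − [p,r] + [p,q]. For instance
  ∂[0,3,6] = [3,6] − [0,6] + [0,3],
  ∂[5,6,9] = [6,9] − [5,9] + [5,6].
As a 30×20 matrix over Z this has rank 20, with invariant factors (1,1,1,1,1,1,1,1,1,1,1,1,1,1,1,1,1,1,1,2).

Computing H_k = (kernel of ∂_k) / (image of ∂_{k+1}):

  H_1: rank ker ∂_1 − rank ∂_2 = (30 − 9) − 20 = 1, and ∂_2 has invariant factor 2 > 1, so H_1 ≅ Z ⊕ Z/2.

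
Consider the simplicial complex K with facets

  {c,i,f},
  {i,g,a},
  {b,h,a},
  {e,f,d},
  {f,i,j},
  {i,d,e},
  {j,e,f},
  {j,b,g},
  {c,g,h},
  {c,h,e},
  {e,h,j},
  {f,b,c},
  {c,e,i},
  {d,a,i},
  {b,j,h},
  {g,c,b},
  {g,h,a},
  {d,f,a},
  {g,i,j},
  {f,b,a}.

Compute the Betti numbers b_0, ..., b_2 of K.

b_0 = 1, b_1 = 1, b_2 = 0.

K has 10 vertices, 30 edges, 20 triangles.
rank ∂_0 = 0, rank ∂_1 = 9 ⇒ b_0 = 10 − 0 − 9 = 1; all invariant factors of ∂_1 are 1 so no torsion. So H_0 = Z.
rank ∂_1 = 9, rank ∂_2 = 20 ⇒ b_1 = 30 − 9 − 20 = 1; ∂_2 has invariant factor(s) [2] giving torsion. So H_1 = Z ⊕ Z/2Z.
rank ∂_2 = 20, rank ∂_3 = 0 ⇒ b_2 = 20 − 20 − 0 = 0. So H_2 = 0.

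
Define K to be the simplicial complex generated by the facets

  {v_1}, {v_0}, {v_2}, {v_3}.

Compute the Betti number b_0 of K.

b_0 = 4.

K has 4 vertices.
rank ∂_0 = 0, rank ∂_1 = 0 ⇒ b_0 = 4 − 0 − 0 = 4. So H_0 ≅ Z^4.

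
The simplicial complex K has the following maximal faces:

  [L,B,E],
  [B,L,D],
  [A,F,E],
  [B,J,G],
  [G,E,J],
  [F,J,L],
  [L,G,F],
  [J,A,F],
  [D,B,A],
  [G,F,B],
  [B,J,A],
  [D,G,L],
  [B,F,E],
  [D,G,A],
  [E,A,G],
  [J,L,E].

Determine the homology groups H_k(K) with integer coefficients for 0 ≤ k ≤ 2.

We work with the vertex ordering A < B < D < E < F < G < J < L. The simplices of K, each written with vertices in increasing order, are:

  0-simplices (8): A, B, D, E, F, G, J, L
  1-simplices (24): AB, AD, AE, AF, AG, AJ, BD, BE, BF, BG, BJ, BL, DG, DL, EF, EG, EJ, EL, FG, FJ, FL, GJ, GL, JL
  2-simplices (16): ABD, ABJ, ADG, AEF, AEG, AFJ, BDL, BEF, BEL, BFG, BGJ, DGL, EGJ, EJL, FGL, FJL

so the chain groups are C_0 ≅ Z^8, C_1 ≅ Z^24, C_2 ≅ Z^16.

Boundary ∂_1: C_1 → C_0 maps an edge to its endpoints' difference, ∂[p,q] = q − p. For instance
  ∂FL = L − F.
As a 8×24 matrix over Z this has rank 7, with invariant factors (1,1,1,1,1,1,1).

∂_2: C_2 → C_1 maps a triangle to the signed sum of its edges. For instance
  ∂EJL = JL − EL + EJ,
  ∂ABD = BD − AD + AB.
The resulting 24×16 matrix has rank 15, and its Smith normal form has invariant factors (1,1,1,1,1,1,1,1,1,1,1,1,1,1,1).

Computing H_k = (kernel of ∂_k) / (image of ∂_{k+1}):

  H_0: rank C_0 − rank ∂_1 = 8 − 7 = 1, and the invariant factors of ∂_1 are all 1, so H_0 = Z.
  H_1: rank ker ∂_1 − rank ∂_2 = (24 − 7) − 15 = 2, and the invariant factors of ∂_2 are all 1, so H_1 = Z^2.
  H_2: rank ker ∂_2 − rank ∂_3 = (16 − 15) − 0 = 1, and there is no ∂_3, so H_2 = Z.

As a check, the Euler characteristic is 8 − 24 + 16 = 0, which agrees with 1 − 2 + 1 = 0.

H_0 ≅ Z,  H_1 ≅ Z^2,  H_2 ≅ Z.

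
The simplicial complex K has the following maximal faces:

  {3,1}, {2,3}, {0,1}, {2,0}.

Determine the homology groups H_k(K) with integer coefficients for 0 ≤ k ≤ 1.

We work with the vertex ordering 0 < 1 < 2 < 3. The simplices of K, each written with vertices in increasing order, are:

  0-simplices (4): [0], [1], [2], [3]
  1-simplices (4): [0,1], [0,2], [1,3], [2,3]

so the chain groups are C_0 ≅ Z^4, C_1 ≅ Z^4.

Boundary ∂_1: C_1 → C_0 sends each edge [p,q] (with p < q) to q − p. For instance
  ∂[2,3] = [3] − [2].
The 4×4 boundary matrix has rank 3 and Smith normal form diag(1,1,1).

Reading off H_k = ker ∂_k / im ∂_{k+1}:

  H_0: rank C_0 − rank ∂_1 = 4 − 3 = 1, and the invariant factors of ∂_1 are all 1, so H_0 = Z.
  H_1: rank ker ∂_1 − rank ∂_2 = (4 − 3) − 0 = 1, and there is no ∂_2, so H_1 = Z.

H_0 ≅ Z,  H_1 ≅ Z.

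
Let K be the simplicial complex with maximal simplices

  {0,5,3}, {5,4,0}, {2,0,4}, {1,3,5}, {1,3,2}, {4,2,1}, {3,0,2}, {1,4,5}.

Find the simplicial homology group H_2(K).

Fix the vertex order 0 < 1 < 2 < 3 < 4 < 5 and write every simplex with vertices in increasing order. Then dim K = 2 and the simplices of K are:

  0-simplices (6): [0], [1], [2], [3], [4], [5]
  1-simplices (12): [0,2], [0,3], [0,4], [0,5], [1,2], [1,3], [1,4], [1,5], [2,3], [2,4], [3,5], [4,5]
  2-simplices (8): [0,2,3], [0,2,4], [0,3,5], [0,4,5], [1,2,3], [1,2,4], [1,3,5], [1,4,5]

giving chain groups C_0 ≅ Z^6, C_1 ≅ Z^12, C_2 ≅ Z^8.

The boundary map ∂_1: C_1 → C_0 is given by ∂[p,q] = [q] − [p]. For instance
  ∂[0,2] = [2] − [0].
The 6×12 boundary matrix has rank 5 and Smith normal form diag(1,1,1,1,1).

∂_2: C_2 → C_1 maps a triangle to the signed sum of its edges. For instance
  ∂[1,2,4] = [2,4] − [1,4] + [1,2],
  ∂[0,3,5] = [3,5] − [0,5] + [0,3].
The 12×8 boundary matrix has rank 7 and Smith normal form diag(1,1,1,1,1,1,1).

Reading off H_k = ker ∂_k / im ∂_{k+1}:

  H_2: rank ker ∂_2 − rank ∂_3 = (8 − 7) − 0 = 1, and there is no ∂_3, so H_2 ≅ Z.

H_2 = Z.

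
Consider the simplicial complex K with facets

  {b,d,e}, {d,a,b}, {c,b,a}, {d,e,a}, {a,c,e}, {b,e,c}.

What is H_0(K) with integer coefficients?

K has 5 vertices, 9 edges, 6 triangles.
rank ∂_0 = 0, rank ∂_1 = 4 ⇒ b_0 = 5 − 0 − 4 = 1; all invariant factors of ∂_1 are 1 so no torsion. So H_0 ≅ Z.

H_0 ≅ Z.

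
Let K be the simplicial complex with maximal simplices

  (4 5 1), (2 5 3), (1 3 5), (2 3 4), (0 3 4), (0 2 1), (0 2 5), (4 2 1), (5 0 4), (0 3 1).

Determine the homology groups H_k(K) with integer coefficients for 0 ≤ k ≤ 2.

Take the total order 0 < 1 < 2 < 3 < 4 < 5 on the vertex set. Then K (dimension 2) consists of the simplices:

  0-simplices (6): [0], [1], [2], [3], [4], [5]
  1-simplices (15): [0,1], [0,2], [0,3], [0,4], [0,5], [1,2], [1,3], [1,4], [1,5], [2,3], [2,4], [2,5], [3,4], [3,5], [4,5]
  2-simplices (10): [0,1,2], [0,1,3], [0,2,5], [0,3,4], [0,4,5], [1,2,4], [1,3,5], [1,4,5], [2,3,4], [2,3,5]

Hence C_0 ≅ Z^6, C_1 ≅ Z^15, C_2 ≅ Z^10.

The boundary map ∂_1: C_1 → C_0 maps an edge to its endpoints' difference, ∂[p,q] = q − p.
The resulting 6×15 matrix has rank 5, and its Smith normal form has invariant factors (1,1,1,1,1).

∂_2: C_2 → C_1 maps a triangle to the signed sum of its edges. For instance
  ∂[0,1,3] = [1,3] − [0,3] + [0,1],
  ∂[1,2,4] = [2,4] − [1,4] + [1,2].
The resulting 15×10 matrix has rank 10, and its Smith normal form has invariant factors (1,1,1,1,1,1,1,1,1,2).

Reading off H_k = ker ∂_k / im ∂_{k+1}:

  H_0: rank C_0 − rank ∂_1 = 6 − 5 = 1, and the invariant factors of ∂_1 are all 1, so H_0 = Z.
  H_1: rank ker ∂_1 − rank ∂_2 = (15 − 5) − 10 = 0, and ∂_2 has invariant factor 2 > 1, so H_1 = Z/2.
  H_2: rank ker ∂_2 − rank ∂_3 = (10 − 10) − 0 = 0, and there is no ∂_3, so H_2 = 0.

H_0 = Z,  H_1 = Z/2,  H_2 = 0.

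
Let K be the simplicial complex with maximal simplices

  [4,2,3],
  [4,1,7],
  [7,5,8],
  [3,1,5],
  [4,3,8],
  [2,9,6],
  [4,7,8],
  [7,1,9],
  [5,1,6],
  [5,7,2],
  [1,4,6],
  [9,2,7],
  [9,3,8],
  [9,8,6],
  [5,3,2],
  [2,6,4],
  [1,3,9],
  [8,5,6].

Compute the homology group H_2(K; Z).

H_2 ≅ Z.

Order the vertices as 1 < 2 < 3 < 4 < 5 < 6 < 7 < 8 < 9. Listing each simplex with vertices in this order, K has dimension 2 with simplices:

  0-simplices (9): [1], [2], [3], [4], [5], [6], [7], [8], [9]
  1-simplices (27): (27 of them)
  2-simplices (18): [1,3,5], [1,3,9], [1,4,6], [1,4,7], [1,5,6], [1,7,9], [2,3,4], [2,3,5], [2,4,6], [2,5,7], [2,6,9], [2,7,9], [3,4,8], [3,8,9], [4,7,8], [5,6,8], [5,7,8], [6,8,9]

giving chain groups C_0 ≅ Z^9, C_1 ≅ Z^27, C_2 ≅ Z^18.

Boundary ∂_1: C_1 → C_0 maps an edge to its endpoints' difference, ∂[p,q] = q − p.
As a 9×27 matrix over Z this has rank 8, with invariant factors (1,1,1,1,1,1,1,1).

The boundary map ∂_2: C_2 → C_1 maps a triangle to the signed sum of its edges. For instance
  ∂[3,8,9] = [8,9] − [3,9] + [3,8],
  ∂[2,5,7] = [5,7] − [2,7] + [2,5].
The resulting 27×18 matrix has rank 17, and its Smith normal form has invariant factors (1,1,1,1,1,1,1,1,1,1,1,1,1,1,1,1,1).

Computing H_k = (kernel of ∂_k) / (image of ∂_{k+1}):

  H_2: rank ker ∂_2 − rank ∂_3 = (18 − 17) − 0 = 1, and there is no ∂_3, so H_2 = Z.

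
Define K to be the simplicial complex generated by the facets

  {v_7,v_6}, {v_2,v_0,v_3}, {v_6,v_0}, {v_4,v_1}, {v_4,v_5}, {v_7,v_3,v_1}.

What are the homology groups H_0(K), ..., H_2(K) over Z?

We work with the vertex ordering v_0 < v_1 < v_2 < v_3 < v_4 < v_5 < v_6 < v_7. The simplices of K, each written with vertices in increasing order, are:

  0-simplices (8): [v_0], [v_1], [v_2], [v_3], [v_4], [v_5], [v_6], [v_7]
  1-simplices (10): [v_0,v_2], [v_0,v_3], [v_0,v_6], [v_1,v_3], [v_1,v_4], [v_1,v_7], [v_2,v_3], [v_3,v_7], [v_4,v_5], [v_6,v_7]
  2-simplices (2): [v_0,v_2,v_3], [v_1,v_3,v_7]

Hence C_0 ≅ Z^8, C_1 ≅ Z^10, C_2 ≅ Z^2.

∂_1: C_1 → C_0 maps an edge to its endpoints' difference, ∂[p,q] = q − p. For instance
  ∂[v_0,v_2] = [v_2] − [v_0].
The 8×10 boundary matrix has rank 7 and Smith normal form diag(1,1,1,1,1,1,1).

∂_2: C_2 → C_1 acts by ∂[p,q,r] = [q,r] − [p,r] + [p,q]. For instance
  ∂[v_0,v_2,v_3] = [v_2,v_3] − [v_0,v_3] + [v_0,v_2],
  ∂[v_1,v_3,v_7] = [v_3,v_7] − [v_1,v_7] + [v_1,v_3].
As a 10×2 matrix over Z this has rank 2, with invariant factors (1,1).

Now H_k = ker ∂_k / im ∂_{k+1}, so:

  H_0: rank C_0 − rank ∂_1 = 8 − 7 = 1, and the invariant factors of ∂_1 are all 1, so H_0 ≅ Z.
  H_1: rank ker ∂_1 − rank ∂_2 = (10 − 7) − 2 = 1, and the invariant factors of ∂_2 are all 1, so H_1 ≅ Z.
  H_2: rank ker ∂_2 − rank ∂_3 = (2 − 2) − 0 = 0, and there is no ∂_3, so H_2 ≅ 0.

H_0 ≅ Z,  H_1 ≅ Z,  H_2 = 0.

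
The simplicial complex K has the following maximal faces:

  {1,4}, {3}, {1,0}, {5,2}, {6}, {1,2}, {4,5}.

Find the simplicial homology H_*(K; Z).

H_0 = Z^3,  H_1 = Z.

Take the total order 0 < 1 < 2 < 3 < 4 < 5 < 6 on the vertex set. Then K (dimension 1) consists of the simplices:

  0-simplices (7): [0], [1], [2], [3], [4], [5], [6]
  1-simplices (5): [0,1], [1,2], [1,4], [2,5], [4,5]

giving chain groups C_0 ≅ Z^7, C_1 ≅ Z^5.

The boundary map ∂_1: C_1 → C_0 maps an edge to its endpoints' difference, ∂[p,q] = q − p. For instance
  ∂[1,4] = [4] − [1].
This gives a 7×5 integer matrix of rank 4; reducing to Smith normal form yields diagonal entries (1,1,1,1).

Reading off H_k = ker ∂_k / im ∂_{k+1}:

  H_0: rank C_0 − rank ∂_1 = 7 − 4 = 3, and the invariant factors of ∂_1 are all 1, so H_0 = Z^3.
  H_1: rank ker ∂_1 − rank ∂_2 = (5 − 4) − 0 = 1, and there is no ∂_2, so H_1 = Z.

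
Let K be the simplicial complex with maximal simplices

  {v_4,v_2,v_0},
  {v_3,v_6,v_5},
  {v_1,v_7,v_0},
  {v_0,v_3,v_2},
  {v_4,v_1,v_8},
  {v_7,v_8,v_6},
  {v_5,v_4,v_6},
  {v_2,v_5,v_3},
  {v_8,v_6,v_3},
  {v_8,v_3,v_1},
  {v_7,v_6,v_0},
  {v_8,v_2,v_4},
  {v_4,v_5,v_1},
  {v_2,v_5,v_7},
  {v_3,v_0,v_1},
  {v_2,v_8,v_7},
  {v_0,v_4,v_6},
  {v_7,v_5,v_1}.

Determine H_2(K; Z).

Order the vertices as v_0 < v_1 < v_2 < v_3 < v_4 < v_5 < v_6 < v_7 < v_8. Listing each simplex with vertices in this order, K has dimension 2 with simplices:

  0-simplices (9): [v_0], [v_1], [v_2], [v_3], [v_4], [v_5], [v_6], [v_7], [v_8]
  1-simplices (27): (27 of them)
  2-simplices (18): (18 of them)

giving chain groups C_0 ≅ Z^9, C_1 ≅ Z^27, C_2 ≅ Z^18.

∂_1: C_1 → C_0 maps an edge to its endpoints' difference, ∂[p,q] = q − p.
As a 9×27 matrix over Z this has rank 8, with invariant factors (1,1,1,1,1,1,1,1).

The boundary map ∂_2: C_2 → C_1 maps a triangle to the signed sum of its edges. For instance
  ∂[v_3,v_5,v_6] = [v_5,v_6] − [v_3,v_6] + [v_3,v_5],
  ∂[v_1,v_5,v_7] = [v_5,v_7] − [v_1,v_7] + [v_1,v_5].
As a 27×18 matrix over Z this has rank 17, with invariant factors (1,1,1,1,1,1,1,1,1,1,1,1,1,1,1,1,1).

Reading off H_k = ker ∂_k / im ∂_{k+1}:

  H_2: rank ker ∂_2 − rank ∂_3 = (18 − 17) − 0 = 1, and there is no ∂_3, so H_2 = Z.

(K is a triangulation of the torus T^2.)

H_2 ≅ Z.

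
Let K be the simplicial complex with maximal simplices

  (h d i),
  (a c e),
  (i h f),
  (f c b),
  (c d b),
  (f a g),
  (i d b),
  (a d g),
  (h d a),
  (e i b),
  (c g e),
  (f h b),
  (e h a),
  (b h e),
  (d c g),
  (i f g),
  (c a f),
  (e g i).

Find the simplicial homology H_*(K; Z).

We work with the vertex ordering a < b < c < d < e < f < g < h < i. The simplices of K, each written with vertices in increasing order, are:

  0-simplices (9): a, b, c, d, e, f, g, h, i
  1-simplices (27): ac, ad, ae, af, ag, ah, bc, bd, be, bf, bh, bi, cd, ce, cf, cg, dg, dh, di, eg, eh, ei, fg, fh, fi, gi, hi
  2-simplices (18): ace, acf, adg, adh, aeh, afg, bcd, bcf, bdi, beh, bei, bfh, cdg, ceg, dhi, egi, fgi, fhi

so the chain groups are C_0 ≅ Z^9, C_1 ≅ Z^27, C_2 ≅ Z^18.

The boundary map ∂_1: C_1 → C_0 is given by ∂[p,q] = [q] − [p]. For instance
  ∂bd = d − b.
As a 9×27 matrix over Z this has rank 8, with invariant factors (1,1,1,1,1,1,1,1).

∂_2: C_2 → C_1 maps a triangle to the signed sum of its edges. For instance
  ∂acf = cf − af + ac,
  ∂bfh = fh − bh + bf.
This gives a 27×18 integer matrix of rank 18; reducing to Smith normal form yields diagonal entries (1,1,1,1,1,1,1,1,1,1,1,1,1,1,1,1,1,2).

Reading off H_k = ker ∂_k / im ∂_{k+1}:

  H_0: rank C_0 − rank ∂_1 = 9 − 8 = 1, and the invariant factors of ∂_1 are all 1, so H_0 = Z.
  H_1: rank ker ∂_1 − rank ∂_2 = (27 − 8) − 18 = 1, and ∂_2 has invariant factor 2 > 1, so H_1 = Z ⊕ Z/2.
  H_2: rank ker ∂_2 − rank ∂_3 = (18 − 18) − 0 = 0, and there is no ∂_3, so H_2 = 0.

(K is a triangulation of the Klein bottle.)

H_0 ≅ Z,  H_1 ≅ Z ⊕ Z/2,  H_2 = 0.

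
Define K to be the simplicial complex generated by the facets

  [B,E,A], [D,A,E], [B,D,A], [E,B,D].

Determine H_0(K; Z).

H_0 = Z.

We work with the vertex ordering A < B < D < E. The simplices of K, each written with vertices in increasing order, are:

  0-simplices (4): A, B, D, E
  1-simplices (6): AB, AD, AE, BD, BE, DE
  2-simplices (4): ABD, ABE, ADE, BDE

Hence C_0 ≅ Z^4, C_1 ≅ Z^6, C_2 ≅ Z^4.

∂_1: C_1 → C_0 is given by ∂[p,q] = [q] − [p]. For instance
  ∂BD = D − B.
The resulting 4×6 matrix has rank 3, and its Smith normal form has invariant factors (1,1,1).

Boundary ∂_2: C_2 → C_1 sends each 2-simplex [p,q,r] to [q,r] − [p,r] + [p,q]. For instance
  ∂ABD = BD − AD + AB,
  ∂ABE = BE − AE + AB.
This gives a 6×4 integer matrix of rank 3; reducing to Smith normal form yields diagonal entries (1,1,1).

Now H_k = ker ∂_k / im ∂_{k+1}, so:

  H_0: rank C_0 − rank ∂_1 = 4 − 3 = 1, and the invariant factors of ∂_1 are all 1, so H_0 ≅ Z.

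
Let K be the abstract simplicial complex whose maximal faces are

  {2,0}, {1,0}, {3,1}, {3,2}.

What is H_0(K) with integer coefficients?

H_0 = Z.

Take the total order 0 < 1 < 2 < 3 on the vertex set. Then K (dimension 1) consists of the simplices:

  0-simplices (4): [0], [1], [2], [3]
  1-simplices (4): [0,1], [0,2], [1,3], [2,3]

Hence C_0 ≅ Z^4, C_1 ≅ Z^4.

Boundary ∂_1: C_1 → C_0 maps an edge to its endpoints' difference, ∂[p,q] = q − p. For instance
  ∂[0,2] = [2] − [0].
The resulting 4×4 matrix has rank 3, and its Smith normal form has invariant factors (1,1,1).

Now H_k = ker ∂_k / im ∂_{k+1}, so:

  H_0: rank C_0 − rank ∂_1 = 4 − 3 = 1, and the invariant factors of ∂_1 are all 1, so H_0 ≅ Z.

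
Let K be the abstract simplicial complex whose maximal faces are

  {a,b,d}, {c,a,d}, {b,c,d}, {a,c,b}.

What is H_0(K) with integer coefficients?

K has 4 vertices, 6 edges, 4 triangles.
rank ∂_0 = 0, rank ∂_1 = 3 ⇒ b_0 = 4 − 0 − 3 = 1; all invariant factors of ∂_1 are 1 so no torsion. So H_0 ≅ Z.

H_0 = Z.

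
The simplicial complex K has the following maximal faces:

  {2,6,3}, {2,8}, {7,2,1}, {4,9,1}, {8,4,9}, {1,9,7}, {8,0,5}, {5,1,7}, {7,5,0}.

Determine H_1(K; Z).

H_1 ≅ Z^2.

Take the total order 0 < 1 < 2 < 3 < 4 < 5 < 6 < 7 < 8 < 9 on the vertex set. Then K (dimension 2) consists of the simplices:

  0-simplices (10): [0], [1], [2], [3], [4], [5], [6], [7], [8], [9]
  1-simplices (19): [0,5], [0,7], [0,8], [1,2], [1,4], [1,5], [1,7], [1,9], [2,3], [2,6], [2,7], [2,8], [3,6], [4,8], [4,9], [5,7], [5,8], [7,9], [8,9]
  2-simplices (8): [0,5,7], [0,5,8], [1,2,7], [1,4,9], [1,5,7], [1,7,9], [2,3,6], [4,8,9]

giving chain groups C_0 ≅ Z^10, C_1 ≅ Z^19, C_2 ≅ Z^8.

Boundary ∂_1: C_1 → C_0 is given by ∂[p,q] = [q] − [p].
The 10×19 boundary matrix has rank 9 and Smith normal form diag(1,1,1,1,1,1,1,1,1).

∂_2: C_2 → C_1 maps a triangle to the signed sum of its edges. For instance
  ∂[4,8,9] = [8,9] − [4,9] + [4,8],
  ∂[1,2,7] = [2,7] − [1,7] + [1,2].
This gives a 19×8 integer matrix of rank 8; reducing to Smith normal form yields diagonal entries (1,1,1,1,1,1,1,1).

Reading off H_k = ker ∂_k / im ∂_{k+1}:

  H_1: rank ker ∂_1 − rank ∂_2 = (19 − 9) − 8 = 2, and the invariant factors of ∂_2 are all 1, so H_1 = Z^2.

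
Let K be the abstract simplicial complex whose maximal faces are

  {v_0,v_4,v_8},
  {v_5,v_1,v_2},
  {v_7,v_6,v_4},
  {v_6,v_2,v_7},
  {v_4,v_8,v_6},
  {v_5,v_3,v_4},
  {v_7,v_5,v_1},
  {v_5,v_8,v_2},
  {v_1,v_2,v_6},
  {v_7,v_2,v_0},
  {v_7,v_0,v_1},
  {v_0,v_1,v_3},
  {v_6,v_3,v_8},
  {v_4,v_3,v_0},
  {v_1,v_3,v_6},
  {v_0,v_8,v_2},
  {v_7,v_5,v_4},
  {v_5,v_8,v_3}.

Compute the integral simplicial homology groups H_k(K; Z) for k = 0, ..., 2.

H_0 = Z,  H_1 = Z ⊕ Z_2,  H_2 = 0.

Take the total order v_0 < v_1 < v_2 < v_3 < v_4 < v_5 < v_6 < v_7 < v_8 on the vertex set. Then K (dimension 2) consists of the simplices:

  0-simplices (9): [v_0], [v_1], [v_2], [v_3], [v_4], [v_5], [v_6], [v_7], [v_8]
  1-simplices (27): (27 of them)
  2-simplices (18): (18 of them)

Hence C_0 ≅ Z^9, C_1 ≅ Z^27, C_2 ≅ Z^18.

Boundary ∂_1: C_1 → C_0 is given by ∂[p,q] = [q] − [p]. For instance
  ∂[v_3,v_8] = [v_8] − [v_3].
As a 9×27 matrix over Z this has rank 8, with invariant factors (1,1,1,1,1,1,1,1).

The boundary map ∂_2: C_2 → C_1 maps a triangle to the signed sum of its edges. For instance
  ∂[v_1,v_2,v_5] = [v_2,v_5] − [v_1,v_5] + [v_1,v_2],
  ∂[v_0,v_4,v_8] = [v_4,v_8] − [v_0,v_8] + [v_0,v_4].
As a 27×18 matrix over Z this has rank 18, with invariant factors (1,1,1,1,1,1,1,1,1,1,1,1,1,1,1,1,1,2).

From H_k ≅ ker(∂_k) / im(∂_{k+1}) we obtain:

  H_0: rank C_0 − rank ∂_1 = 9 − 8 = 1, and the invariant factors of ∂_1 are all 1, so H_0 = Z.
  H_1: rank ker ∂_1 − rank ∂_2 = (27 − 8) − 18 = 1, and ∂_2 has invariant factor 2 > 1, so H_1 = Z ⊕ Z_2.
  H_2: rank ker ∂_2 − rank ∂_3 = (18 − 18) − 0 = 0, and there is no ∂_3, so H_2 = 0.

As a check, the Euler characteristic is 9 − 27 + 18 = 0, which agrees with 1 − 1 + 0 = 0.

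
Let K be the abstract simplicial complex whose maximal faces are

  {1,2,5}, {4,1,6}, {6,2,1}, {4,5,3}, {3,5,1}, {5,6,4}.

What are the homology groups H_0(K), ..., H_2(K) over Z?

K has 6 vertices, 12 edges, 6 triangles.
rank ∂_0 = 0, rank ∂_1 = 5 ⇒ b_0 = 6 − 0 − 5 = 1; all invariant factors of ∂_1 are 1 so no torsion. So H_0 ≅ Z.
rank ∂_1 = 5, rank ∂_2 = 6 ⇒ b_1 = 12 − 5 − 6 = 1; all invariant factors of ∂_2 are 1 so no torsion. So H_1 ≅ Z.
rank ∂_2 = 6, rank ∂_3 = 0 ⇒ b_2 = 6 − 6 − 0 = 0. So H_2 ≅ 0.

H_0 ≅ Z,  H_1 ≅ Z,  H_2 = 0.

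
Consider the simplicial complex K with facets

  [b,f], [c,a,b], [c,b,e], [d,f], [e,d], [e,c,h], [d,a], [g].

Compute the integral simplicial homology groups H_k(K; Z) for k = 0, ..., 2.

We work with the vertex ordering a < b < c < d < e < f < g < h. The simplices of K, each written with vertices in increasing order, are:

  0-simplices (8): a, b, c, d, e, f, g, h
  1-simplices (11): ab, ac, ad, bc, be, bf, ce, ch, de, df, eh
  2-simplices (3): abc, bce, ceh

giving chain groups C_0 ≅ Z^8, C_1 ≅ Z^11, C_2 ≅ Z^3.

Boundary ∂_1: C_1 → C_0 sends each edge [p,q] (with p < q) to q − p. For instance
  ∂ac = c − a.
The resulting 8×11 matrix has rank 6, and its Smith normal form has invariant factors (1,1,1,1,1,1).

The boundary map ∂_2: C_2 → C_1 maps a triangle to the signed sum of its edges. For instance
  ∂bce = ce − be + bc,
  ∂abc = bc − ac + ab.
The resulting 11×3 matrix has rank 3, and its Smith normal form has invariant factors (1,1,1).

Computing H_k = (kernel of ∂_k) / (image of ∂_{k+1}):

  H_0: rank C_0 − rank ∂_1 = 8 − 6 = 2, and the invariant factors of ∂_1 are all 1, so H_0 ≅ Z^2.
  H_1: rank ker ∂_1 − rank ∂_2 = (11 − 6) − 3 = 2, and the invariant factors of ∂_2 are all 1, so H_1 ≅ Z^2.
  H_2: rank ker ∂_2 − rank ∂_3 = (3 − 3) − 0 = 0, and there is no ∂_3, so H_2 ≅ 0.

As a check, the Euler characteristic is 8 − 11 + 3 = 0, which agrees with 2 − 2 + 0 = 0.

H_0 = Z^2,  H_1 = Z^2,  H_2 = 0.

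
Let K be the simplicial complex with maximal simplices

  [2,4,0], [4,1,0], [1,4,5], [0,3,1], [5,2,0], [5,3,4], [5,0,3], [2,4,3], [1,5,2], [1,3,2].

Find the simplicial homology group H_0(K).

Fix the vertex order 0 < 1 < 2 < 3 < 4 < 5 and write every simplex with vertices in increasing order. Then dim K = 2 and the simplices of K are:

  0-simplices (6): [0], [1], [2], [3], [4], [5]
  1-simplices (15): [0,1], [0,2], [0,3], [0,4], [0,5], [1,2], [1,3], [1,4], [1,5], [2,3], [2,4], [2,5], [3,4], [3,5], [4,5]
  2-simplices (10): [0,1,3], [0,1,4], [0,2,4], [0,2,5], [0,3,5], [1,2,3], [1,2,5], [1,4,5], [2,3,4], [3,4,5]

so the chain groups are C_0 ≅ Z^6, C_1 ≅ Z^15, C_2 ≅ Z^10.

Boundary ∂_1: C_1 → C_0 maps an edge to its endpoints' difference, ∂[p,q] = q − p. For instance
  ∂[1,2] = [2] − [1].
This gives a 6×15 integer matrix of rank 5; reducing to Smith normal form yields diagonal entries (1,1,1,1,1).

The boundary map ∂_2: C_2 → C_1 acts by ∂[p,q,r] = [q,r] − [p,r] + [p,q]. For instance
  ∂[1,4,5] = [4,5] − [1,5] + [1,4],
  ∂[2,3,4] = [3,4] − [2,4] + [2,3].
This gives a 15×10 integer matrix of rank 10; reducing to Smith normal form yields diagonal entries (1,1,1,1,1,1,1,1,1,2).

From H_k ≅ ker(∂_k) / im(∂_{k+1}) we obtain:

  H_0: rank C_0 − rank ∂_1 = 6 − 5 = 1, and the invariant factors of ∂_1 are all 1, so H_0 ≅ Z.

(K is a triangulation of the real projective plane RP^2.)

H_0 = Z.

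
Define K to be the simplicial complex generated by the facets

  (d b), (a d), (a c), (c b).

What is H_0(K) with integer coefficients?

H_0 = Z.

Order the vertices as a < b < c < d. Listing each simplex with vertices in this order, K has dimension 1 with simplices:

  0-simplices (4): a, b, c, d
  1-simplices (4): ac, ad, bc, bd

Hence C_0 ≅ Z^4, C_1 ≅ Z^4.

The boundary map ∂_1: C_1 → C_0 sends each edge [p,q] (with p < q) to q − p. For instance
  ∂ac = c − a.
The 4×4 boundary matrix has rank 3 and Smith normal form diag(1,1,1).

Reading off H_k = ker ∂_k / im ∂_{k+1}:

  H_0: rank C_0 − rank ∂_1 = 4 − 3 = 1, and the invariant factors of ∂_1 are all 1, so H_0 = Z.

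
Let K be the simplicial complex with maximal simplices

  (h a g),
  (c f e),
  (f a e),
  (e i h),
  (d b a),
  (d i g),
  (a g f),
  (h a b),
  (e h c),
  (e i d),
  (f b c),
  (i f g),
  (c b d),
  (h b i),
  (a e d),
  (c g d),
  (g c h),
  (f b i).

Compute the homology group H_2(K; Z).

Order the vertices as a < b < c < d < e < f < g < h < i. Listing each simplex with vertices in this order, K has dimension 2 with simplices:

  0-simplices (9): a, b, c, d, e, f, g, h, i
  1-simplices (27): ab, ad, ae, af, ag, ah, bc, bd, bf, bh, bi, cd, ce, cf, cg, ch, de, dg, di, ef, eh, ei, fg, fi, gh, gi, hi
  2-simplices (18): abd, abh, ade, aef, afg, agh, bcd, bcf, bfi, bhi, cdg, cef, ceh, cgh, dei, dgi, ehi, fgi

so the chain groups are C_0 ≅ Z^9, C_1 ≅ Z^27, C_2 ≅ Z^18.

∂_1: C_1 → C_0 is given by ∂[p,q] = [q] − [p].
The 9×27 boundary matrix has rank 8 and Smith normal form diag(1,1,1,1,1,1,1,1).

∂_2: C_2 → C_1 sends each 2-simplex [p,q,r] to [q,r] − [p,r] + [p,q]. For instance
  ∂fgi = gi − fi + fg,
  ∂bcf = cf − bf + bc.
This gives a 27×18 integer matrix of rank 17; reducing to Smith normal form yields diagonal entries (1,1,1,1,1,1,1,1,1,1,1,1,1,1,1,1,1).

Reading off H_k = ker ∂_k / im ∂_{k+1}:

  H_2: rank ker ∂_2 − rank ∂_3 = (18 − 17) − 0 = 1, and there is no ∂_3, so H_2 ≅ Z.

(K is a triangulation of the torus T^2.)

H_2 ≅ Z.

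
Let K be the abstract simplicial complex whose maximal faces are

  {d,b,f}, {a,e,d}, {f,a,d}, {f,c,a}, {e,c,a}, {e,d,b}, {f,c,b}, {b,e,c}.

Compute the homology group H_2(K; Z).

H_2 = Z.

Order the vertices as a < b < c < d < e < f. Listing each simplex with vertices in this order, K has dimension 2 with simplices:

  0-simplices (6): a, b, c, d, e, f
  1-simplices (12): ac, ad, ae, af, bc, bd, be, bf, ce, cf, de, df
  2-simplices (8): ace, acf, ade, adf, bce, bcf, bde, bdf

giving chain groups C_0 ≅ Z^6, C_1 ≅ Z^12, C_2 ≅ Z^8.

∂_1: C_1 → C_0 maps an edge to its endpoints' difference, ∂[p,q] = q − p. For instance
  ∂bd = d − b.
The 6×12 boundary matrix has rank 5 and Smith normal form diag(1,1,1,1,1).

The boundary map ∂_2: C_2 → C_1 acts by ∂[p,q,r] = [q,r] − [p,r] + [p,q]. For instance
  ∂bdf = df − bf + bd,
  ∂adf = df − af + ad.
As a 12×8 matrix over Z this has rank 7, with invariant factors (1,1,1,1,1,1,1).

Reading off H_k = ker ∂_k / im ∂_{k+1}:

  H_2: rank ker ∂_2 − rank ∂_3 = (8 − 7) − 0 = 1, and there is no ∂_3, so H_2 ≅ Z.

(K is a triangulation of the 2-sphere S^2.)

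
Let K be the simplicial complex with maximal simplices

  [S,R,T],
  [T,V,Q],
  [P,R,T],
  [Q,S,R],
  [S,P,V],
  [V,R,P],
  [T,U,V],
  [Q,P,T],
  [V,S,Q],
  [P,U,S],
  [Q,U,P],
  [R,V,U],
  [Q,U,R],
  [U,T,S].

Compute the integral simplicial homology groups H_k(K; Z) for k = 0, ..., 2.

We work with the vertex ordering P < Q < R < S < T < U < V. The simplices of K, each written with vertices in increasing order, are:

  0-simplices (7): P, Q, R, S, T, U, V
  1-simplices (21): PQ, PR, PS, PT, PU, PV, QR, QS, QT, QU, QV, RS, RT, RU, RV, ST, SU, SV, TU, TV, UV
  2-simplices (14): PQT, PQU, PRT, PRV, PSU, PSV, QRS, QRU, QSV, QTV, RST, RUV, STU, TUV

giving chain groups C_0 ≅ Z^7, C_1 ≅ Z^21, C_2 ≅ Z^14.

Boundary ∂_1: C_1 → C_0 sends each edge [p,q] (with p < q) to q − p. For instance
  ∂RS = S − R.
As a 7×21 matrix over Z this has rank 6, with invariant factors (1,1,1,1,1,1).

Boundary ∂_2: C_2 → C_1 sends each 2-simplex [p,q,r] to [q,r] − [p,r] + [p,q]. For instance
  ∂RUV = UV − RV + RU,
  ∂PRT = RT − PT + PR.
This gives a 21×14 integer matrix of rank 13; reducing to Smith normal form yields diagonal entries (1,1,1,1,1,1,1,1,1,1,1,1,1).

Now H_k = ker ∂_k / im ∂_{k+1}, so:

  H_0: rank C_0 − rank ∂_1 = 7 − 6 = 1, and the invariant factors of ∂_1 are all 1, so H_0 ≅ Z.
  H_1: rank ker ∂_1 − rank ∂_2 = (21 − 6) − 13 = 2, and the invariant factors of ∂_2 are all 1, so H_1 ≅ Z^2.
  H_2: rank ker ∂_2 − rank ∂_3 = (14 − 13) − 0 = 1, and there is no ∂_3, so H_2 ≅ Z.

H_0 ≅ Z,  H_1 ≅ Z^2,  H_2 ≅ Z.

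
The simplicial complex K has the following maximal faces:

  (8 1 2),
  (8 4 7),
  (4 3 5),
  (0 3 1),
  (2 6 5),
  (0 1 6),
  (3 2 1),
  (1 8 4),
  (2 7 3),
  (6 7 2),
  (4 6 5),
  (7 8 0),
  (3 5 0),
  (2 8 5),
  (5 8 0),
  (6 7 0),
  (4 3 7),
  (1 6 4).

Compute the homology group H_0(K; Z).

H_0 ≅ Z.

K has 9 vertices, 27 edges, 18 triangles.
rank ∂_0 = 0, rank ∂_1 = 8 ⇒ b_0 = 9 − 0 − 8 = 1; all invariant factors of ∂_1 are 1 so no torsion. So H_0 = Z.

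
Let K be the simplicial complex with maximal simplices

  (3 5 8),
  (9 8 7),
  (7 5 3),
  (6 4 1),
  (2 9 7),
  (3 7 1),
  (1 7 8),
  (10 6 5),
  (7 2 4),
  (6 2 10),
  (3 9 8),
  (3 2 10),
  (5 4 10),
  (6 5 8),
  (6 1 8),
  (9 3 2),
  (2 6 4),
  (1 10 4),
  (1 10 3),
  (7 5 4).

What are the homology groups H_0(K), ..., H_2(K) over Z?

H_0 ≅ Z,  H_1 ≅ Z ⊕ Z_2,  H_2 = 0.

Fix the vertex order 1 < 2 < 3 < 4 < 5 < 6 < 7 < 8 < 9 < 10 and write every simplex with vertices in increasing order. Then dim K = 2 and the simplices of K are:

  0-simplices (10): [1], [2], [3], [4], [5], [6], [7], [8], [9], [10]
  1-simplices (30): (30 of them)
  2-simplices (20): (20 of them)

Hence C_0 ≅ Z^10, C_1 ≅ Z^30, C_2 ≅ Z^20.

Boundary ∂_1: C_1 → C_0 is given by ∂[p,q] = [q] − [p]. For instance
  ∂[5,6] = [6] − [5].
The 10×30 boundary matrix has rank 9 and Smith normal form diag(1,1,1,1,1,1,1,1,1).

∂_2: C_2 → C_1 acts by ∂[p,q,r] = [q,r] − [p,r] + [p,q]. For instance
  ∂[1,7,8] = [7,8] − [1,8] + [1,7],
  ∂[3,8,9] = [8,9] − [3,9] + [3,8].
This gives a 30×20 integer matrix of rank 20; reducing to Smith normal form yields diagonal entries (1,1,1,1,1,1,1,1,1,1,1,1,1,1,1,1,1,1,1,2).

Now H_k = ker ∂_k / im ∂_{k+1}, so:

  H_0: rank C_0 − rank ∂_1 = 10 − 9 = 1, and the invariant factors of ∂_1 are all 1, so H_0 = Z.
  H_1: rank ker ∂_1 − rank ∂_2 = (30 − 9) − 20 = 1, and ∂_2 has invariant factor 2 > 1, so H_1 = Z ⊕ Z_2.
  H_2: rank ker ∂_2 − rank ∂_3 = (20 − 20) − 0 = 0, and there is no ∂_3, so H_2 = 0.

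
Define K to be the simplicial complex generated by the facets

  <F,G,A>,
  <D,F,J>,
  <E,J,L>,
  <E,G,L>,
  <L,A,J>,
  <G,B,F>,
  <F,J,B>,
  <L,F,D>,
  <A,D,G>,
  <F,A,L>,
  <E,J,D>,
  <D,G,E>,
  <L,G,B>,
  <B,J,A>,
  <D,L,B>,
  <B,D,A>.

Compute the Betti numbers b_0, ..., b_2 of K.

Take the total order A < B < D < E < F < G < J < L on the vertex set. Then K (dimension 2) consists of the simplices:

  0-simplices (8): A, B, D, E, F, G, J, L
  1-simplices (24): AB, AD, AF, AG, AJ, AL, BD, BF, BG, BJ, BL, DE, DF, DG, DJ, DL, EG, EJ, EL, FG, FJ, FL, GL, JL
  2-simplices (16): ABD, ABJ, ADG, AFG, AFL, AJL, BDL, BFG, BFJ, BGL, DEG, DEJ, DFJ, DFL, EGL, EJL

so the chain groups are C_0 ≅ Z^8, C_1 ≅ Z^24, C_2 ≅ Z^16.

Boundary ∂_1: C_1 → C_0 sends each edge [p,q] (with p < q) to q − p. For instance
  ∂BG = G − B.
This gives a 8×24 integer matrix of rank 7; reducing to Smith normal form yields diagonal entries (1,1,1,1,1,1,1).

Boundary ∂_2: C_2 → C_1 acts by ∂[p,q,r] = [q,r] − [p,r] + [p,q]. For instance
  ∂AFG = FG − AG + AF,
  ∂BGL = GL − BL + BG.
As a 24×16 matrix over Z this has rank 15, with invariant factors (1,1,1,1,1,1,1,1,1,1,1,1,1,1,1).

Computing H_k = (kernel of ∂_k) / (image of ∂_{k+1}):

  H_0: rank C_0 − rank ∂_1 = 8 − 7 = 1, and the invariant factors of ∂_1 are all 1, so H_0 = Z.
  H_1: rank ker ∂_1 − rank ∂_2 = (24 − 7) − 15 = 2, and the invariant factors of ∂_2 are all 1, so H_1 = Z^2.
  H_2: rank ker ∂_2 − rank ∂_3 = (16 − 15) − 0 = 1, and there is no ∂_3, so H_2 = Z.

(K is a triangulation of the torus T^2.)

Hence the Betti numbers are b_0 = 1, b_1 = 2, b_2 = 1.

b_0 = 1, b_1 = 2, b_2 = 1.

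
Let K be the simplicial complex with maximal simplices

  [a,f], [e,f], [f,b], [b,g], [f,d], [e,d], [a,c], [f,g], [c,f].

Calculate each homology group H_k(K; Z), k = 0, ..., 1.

K has 7 vertices, 9 edges.
rank ∂_0 = 0, rank ∂_1 = 6 ⇒ b_0 = 7 − 0 − 6 = 1; all invariant factors of ∂_1 are 1 so no torsion. So H_0 = Z.
rank ∂_1 = 6, rank ∂_2 = 0 ⇒ b_1 = 9 − 6 − 0 = 3. So H_1 = Z^3.

H_0 ≅ Z,  H_1 ≅ Z^3.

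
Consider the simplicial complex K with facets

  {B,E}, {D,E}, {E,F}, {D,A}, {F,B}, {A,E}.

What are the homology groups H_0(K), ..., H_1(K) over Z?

Take the total order A < B < D < E < F on the vertex set. Then K (dimension 1) consists of the simplices:

  0-simplices (5): A, B, D, E, F
  1-simplices (6): AD, AE, BE, BF, DE, EF

Hence C_0 ≅ Z^5, C_1 ≅ Z^6.

Boundary ∂_1: C_1 → C_0 sends each edge [p,q] (with p < q) to q − p.
As a 5×6 matrix over Z this has rank 4, with invariant factors (1,1,1,1).

Reading off H_k = ker ∂_k / im ∂_{k+1}:

  H_0: rank C_0 − rank ∂_1 = 5 − 4 = 1, and the invariant factors of ∂_1 are all 1, so H_0 = Z.
  H_1: rank ker ∂_1 − rank ∂_2 = (6 − 4) − 0 = 2, and there is no ∂_2, so H_1 = Z^2.

H_0 ≅ Z,  H_1 ≅ Z^2.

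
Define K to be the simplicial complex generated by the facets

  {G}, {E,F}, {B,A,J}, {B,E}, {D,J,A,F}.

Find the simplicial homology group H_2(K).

H_2 ≅ 0.

We work with the vertex ordering A < B < D < E < F < G < J. The simplices of K, each written with vertices in increasing order, are:

  0-simplices (7): A, B, D, E, F, G, J
  1-simplices (10): AB, AD, AF, AJ, BE, BJ, DF, DJ, EF, FJ
  2-simplices (5): ABJ, ADF, ADJ, AFJ, DFJ
  3-simplices (1): ADFJ

giving chain groups C_0 ≅ Z^7, C_1 ≅ Z^10, C_2 ≅ Z^5, C_3 ≅ Z^1.

∂_1: C_1 → C_0 is given by ∂[p,q] = [q] − [p]. For instance
  ∂AB = B − A.
This gives a 7×10 integer matrix of rank 5; reducing to Smith normal form yields diagonal entries (1,1,1,1,1).

∂_2: C_2 → C_1 acts by ∂[p,q,r] = [q,r] − [p,r] + [p,q]. For instance
  ∂ABJ = BJ − AJ + AB,
  ∂ADF = DF − AF + AD.
The resulting 10×5 matrix has rank 4, and its Smith normal form has invariant factors (1,1,1,1).

Boundary ∂_3: C_3 → C_2 sends each 3-simplex σ to the alternating sum Σ_i (−1)^i (σ with its i-th vertex removed). For instance
  ∂ADFJ = DFJ − AFJ + ADJ − ADF.
As a 5×1 matrix over Z this has rank 1, with invariant factors (1).

From H_k ≅ ker(∂_k) / im(∂_{k+1}) we obtain:

  H_2: rank ker ∂_2 − rank ∂_3 = (5 − 4) − 1 = 0, and the invariant factors of ∂_3 are all 1, so H_2 ≅ 0.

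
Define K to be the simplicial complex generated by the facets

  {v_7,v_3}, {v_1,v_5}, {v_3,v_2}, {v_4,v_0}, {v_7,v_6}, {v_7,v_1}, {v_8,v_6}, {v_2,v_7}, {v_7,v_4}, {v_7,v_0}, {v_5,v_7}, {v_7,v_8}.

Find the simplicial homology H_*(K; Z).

H_0 = Z,  H_1 = Z^4.

Take the total order v_0 < v_1 < v_2 < v_3 < v_4 < v_5 < v_6 < v_7 < v_8 on the vertex set. Then K (dimension 1) consists of the simplices:

  0-simplices (9): [v_0], [v_1], [v_2], [v_3], [v_4], [v_5], [v_6], [v_7], [v_8]
  1-simplices (12): [v_0,v_4], [v_0,v_7], [v_1,v_5], [v_1,v_7], [v_2,v_3], [v_2,v_7], [v_3,v_7], [v_4,v_7], [v_5,v_7], [v_6,v_7], [v_6,v_8], [v_7,v_8]

Hence C_0 ≅ Z^9, C_1 ≅ Z^12.

∂_1: C_1 → C_0 maps an edge to its endpoints' difference, ∂[p,q] = q − p. For instance
  ∂[v_6,v_8] = [v_8] − [v_6].
As a 9×12 matrix over Z this has rank 8, with invariant factors (1,1,1,1,1,1,1,1).

Now H_k = ker ∂_k / im ∂_{k+1}, so:

  H_0: rank C_0 − rank ∂_1 = 9 − 8 = 1, and the invariant factors of ∂_1 are all 1, so H_0 ≅ Z.
  H_1: rank ker ∂_1 − rank ∂_2 = (12 − 8) − 0 = 4, and there is no ∂_2, so H_1 ≅ Z^4.

As a check, the Euler characteristic is 9 − 12 = -3, which agrees with 1 − 4 = -3.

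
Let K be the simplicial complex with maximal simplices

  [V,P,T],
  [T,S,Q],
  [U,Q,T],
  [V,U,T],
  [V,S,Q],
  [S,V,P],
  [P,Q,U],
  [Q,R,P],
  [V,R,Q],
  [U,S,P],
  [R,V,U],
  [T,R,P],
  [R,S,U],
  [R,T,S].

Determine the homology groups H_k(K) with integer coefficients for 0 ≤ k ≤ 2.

We work with the vertex ordering P < Q < R < S < T < U < V. The simplices of K, each written with vertices in increasing order, are:

  0-simplices (7): P, Q, R, S, T, U, V
  1-simplices (21): PQ, PR, PS, PT, PU, PV, QR, QS, QT, QU, QV, RS, RT, RU, RV, ST, SU, SV, TU, TV, UV
  2-simplices (14): PQR, PQU, PRT, PSU, PSV, PTV, QRV, QST, QSV, QTU, RST, RSU, RUV, TUV

giving chain groups C_0 ≅ Z^7, C_1 ≅ Z^21, C_2 ≅ Z^14.

∂_1: C_1 → C_0 is given by ∂[p,q] = [q] − [p].
The 7×21 boundary matrix has rank 6 and Smith normal form diag(1,1,1,1,1,1).

∂_2: C_2 → C_1 acts by ∂[p,q,r] = [q,r] − [p,r] + [p,q]. For instance
  ∂PSV = SV − PV + PS,
  ∂PQU = QU − PU + PQ.
As a 21×14 matrix over Z this has rank 13, with invariant factors (1,1,1,1,1,1,1,1,1,1,1,1,1).

Computing H_k = (kernel of ∂_k) / (image of ∂_{k+1}):

  H_0: rank C_0 − rank ∂_1 = 7 − 6 = 1, and the invariant factors of ∂_1 are all 1, so H_0 = Z.
  H_1: rank ker ∂_1 − rank ∂_2 = (21 − 6) − 13 = 2, and the invariant factors of ∂_2 are all 1, so H_1 = Z^2.
  H_2: rank ker ∂_2 − rank ∂_3 = (14 − 13) − 0 = 1, and there is no ∂_3, so H_2 = Z.

As a check, the Euler characteristic is 7 − 21 + 14 = 0, which agrees with 1 − 2 + 1 = 0.
(K is a triangulation of the torus T^2.)

H_0 = Z,  H_1 = Z^2,  H_2 = Z.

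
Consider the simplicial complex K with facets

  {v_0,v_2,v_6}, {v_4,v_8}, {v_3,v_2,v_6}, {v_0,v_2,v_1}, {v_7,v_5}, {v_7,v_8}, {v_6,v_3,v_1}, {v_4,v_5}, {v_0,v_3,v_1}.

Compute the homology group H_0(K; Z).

H_0 = Z^2.

K has 9 vertices, 14 edges, 5 triangles.
rank ∂_0 = 0, rank ∂_1 = 7 ⇒ b_0 = 9 − 0 − 7 = 2; all invariant factors of ∂_1 are 1 so no torsion. So H_0 = Z^2.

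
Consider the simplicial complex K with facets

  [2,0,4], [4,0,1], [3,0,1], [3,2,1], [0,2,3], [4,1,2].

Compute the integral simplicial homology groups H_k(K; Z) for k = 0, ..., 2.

Fix the vertex order 0 < 1 < 2 < 3 < 4 and write every simplex with vertices in increasing order. Then dim K = 2 and the simplices of K are:

  0-simplices (5): [0], [1], [2], [3], [4]
  1-simplices (9): [0,1], [0,2], [0,3], [0,4], [1,2], [1,3], [1,4], [2,3], [2,4]
  2-simplices (6): [0,1,3], [0,1,4], [0,2,3], [0,2,4], [1,2,3], [1,2,4]

giving chain groups C_0 ≅ Z^5, C_1 ≅ Z^9, C_2 ≅ Z^6.

The boundary map ∂_1: C_1 → C_0 maps an edge to its endpoints' difference, ∂[p,q] = q − p.
The resulting 5×9 matrix has rank 4, and its Smith normal form has invariant factors (1,1,1,1).

∂_2: C_2 → C_1 acts by ∂[p,q,r] = [q,r] − [p,r] + [p,q]. For instance
  ∂[0,2,3] = [2,3] − [0,3] + [0,2],
  ∂[0,1,3] = [1,3] − [0,3] + [0,1].
As a 9×6 matrix over Z this has rank 5, with invariant factors (1,1,1,1,1).

Now H_k = ker ∂_k / im ∂_{k+1}, so:

  H_0: rank C_0 − rank ∂_1 = 5 − 4 = 1, and the invariant factors of ∂_1 are all 1, so H_0 ≅ Z.
  H_1: rank ker ∂_1 − rank ∂_2 = (9 − 4) − 5 = 0, and the invariant factors of ∂_2 are all 1, so H_1 ≅ 0.
  H_2: rank ker ∂_2 − rank ∂_3 = (6 − 5) − 0 = 1, and there is no ∂_3, so H_2 ≅ Z.

As a check, the Euler characteristic is 5 − 9 + 6 = 2, which agrees with 1 − 0 + 1 = 2.

H_0 ≅ Z,  H_1 = 0,  H_2 ≅ Z.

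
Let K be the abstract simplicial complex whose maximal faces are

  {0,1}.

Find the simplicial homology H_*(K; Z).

H_0 ≅ Z,  H_1 = 0.

Take the total order 0 < 1 on the vertex set. Then K (dimension 1) consists of the simplices:

  0-simplices (2): [0], [1]
  1-simplices (1): [0,1]

so the chain groups are C_0 ≅ Z^2, C_1 ≅ Z^1.

The boundary map ∂_1: C_1 → C_0 sends each edge [p,q] (with p < q) to q − p.
The 2×1 boundary matrix has rank 1 and Smith normal form diag(1).

Computing H_k = (kernel of ∂_k) / (image of ∂_{k+1}):

  H_0: rank C_0 − rank ∂_1 = 2 − 1 = 1, and the invariant factors of ∂_1 are all 1, so H_0 = Z.
  H_1: rank ker ∂_1 − rank ∂_2 = (1 − 1) − 0 = 0, and there is no ∂_2, so H_1 = 0.

As a check, the Euler characteristic is 2 − 1 = 1, which agrees with 1 − 0 = 1.
(K is a triangulation of the 1-simplex.)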